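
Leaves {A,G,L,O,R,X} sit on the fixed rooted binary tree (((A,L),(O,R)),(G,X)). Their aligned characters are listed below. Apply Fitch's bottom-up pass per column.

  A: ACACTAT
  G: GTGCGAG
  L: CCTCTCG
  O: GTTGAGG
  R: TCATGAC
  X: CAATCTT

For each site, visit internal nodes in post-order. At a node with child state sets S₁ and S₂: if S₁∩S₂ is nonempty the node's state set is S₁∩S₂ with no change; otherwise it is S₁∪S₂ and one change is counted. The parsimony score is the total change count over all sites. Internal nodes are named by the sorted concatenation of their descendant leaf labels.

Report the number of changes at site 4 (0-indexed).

AL@0: {A} ∪ {C} = {A,C} (union, +1)
OR@0: {G} ∪ {T} = {G,T} (union, +1)
ALOR@0: {A,C} ∪ {G,T} = {A,C,G,T} (union, +1)
GX@0: {G} ∪ {C} = {C,G} (union, +1)
AGLORX@0: {A,C,G,T} ∩ {C,G} = {C,G} (intersection, +0)
AL@1: {C} ∩ {C} = {C} (intersection, +0)
OR@1: {T} ∪ {C} = {C,T} (union, +1)
ALOR@1: {C} ∩ {C,T} = {C} (intersection, +0)
GX@1: {T} ∪ {A} = {A,T} (union, +1)
AGLORX@1: {C} ∪ {A,T} = {A,C,T} (union, +1)
AL@2: {A} ∪ {T} = {A,T} (union, +1)
OR@2: {T} ∪ {A} = {A,T} (union, +1)
ALOR@2: {A,T} ∩ {A,T} = {A,T} (intersection, +0)
GX@2: {G} ∪ {A} = {A,G} (union, +1)
AGLORX@2: {A,T} ∩ {A,G} = {A} (intersection, +0)
AL@3: {C} ∩ {C} = {C} (intersection, +0)
OR@3: {G} ∪ {T} = {G,T} (union, +1)
ALOR@3: {C} ∪ {G,T} = {C,G,T} (union, +1)
GX@3: {C} ∪ {T} = {C,T} (union, +1)
AGLORX@3: {C,G,T} ∩ {C,T} = {C,T} (intersection, +0)
AL@4: {T} ∩ {T} = {T} (intersection, +0)
OR@4: {A} ∪ {G} = {A,G} (union, +1)
ALOR@4: {T} ∪ {A,G} = {A,G,T} (union, +1)
GX@4: {G} ∪ {C} = {C,G} (union, +1)
AGLORX@4: {A,G,T} ∩ {C,G} = {G} (intersection, +0)
AL@5: {A} ∪ {C} = {A,C} (union, +1)
OR@5: {G} ∪ {A} = {A,G} (union, +1)
ALOR@5: {A,C} ∩ {A,G} = {A} (intersection, +0)
GX@5: {A} ∪ {T} = {A,T} (union, +1)
AGLORX@5: {A} ∩ {A,T} = {A} (intersection, +0)
AL@6: {T} ∪ {G} = {G,T} (union, +1)
OR@6: {G} ∪ {C} = {C,G} (union, +1)
ALOR@6: {G,T} ∩ {C,G} = {G} (intersection, +0)
GX@6: {G} ∪ {T} = {G,T} (union, +1)
AGLORX@6: {G} ∩ {G,T} = {G} (intersection, +0)
per-site changes: [4, 3, 3, 3, 3, 3, 3]; total = 22

3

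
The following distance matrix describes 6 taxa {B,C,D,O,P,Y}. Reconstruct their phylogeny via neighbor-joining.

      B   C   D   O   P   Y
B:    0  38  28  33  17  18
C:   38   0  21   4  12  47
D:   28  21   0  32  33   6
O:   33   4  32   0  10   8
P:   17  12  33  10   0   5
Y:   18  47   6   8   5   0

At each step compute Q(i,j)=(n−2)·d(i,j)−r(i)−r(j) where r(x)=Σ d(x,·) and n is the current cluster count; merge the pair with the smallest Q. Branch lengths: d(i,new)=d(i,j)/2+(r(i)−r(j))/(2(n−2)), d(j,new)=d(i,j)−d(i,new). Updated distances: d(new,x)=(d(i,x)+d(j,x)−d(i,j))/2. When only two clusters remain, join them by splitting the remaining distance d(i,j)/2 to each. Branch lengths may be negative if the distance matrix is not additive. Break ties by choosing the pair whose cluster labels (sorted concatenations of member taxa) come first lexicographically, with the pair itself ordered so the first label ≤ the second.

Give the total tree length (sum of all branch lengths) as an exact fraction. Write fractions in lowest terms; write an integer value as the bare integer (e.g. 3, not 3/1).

1. join C+O (d=4, Q=-193) ⇒ CO; edges |C|=51/8, |O|=-19/8
  updated: d(B,CO)=67/2, d(CO,D)=49/2, d(CO,P)=9, d(CO,Y)=51/2
2. join CO+P (d=9, Q=-259/2) ⇒ COP; edges |CO|=37/4, |P|=-1/4
  updated: d(B,COP)=83/4, d(COP,D)=97/4, d(COP,Y)=43/4
3. join B+COP (d=83/4, Q=-81) ⇒ BCOP; edges |B|=105/8, |COP|=61/8
  updated: d(BCOP,D)=63/4, d(BCOP,Y)=4
4. join BCOP+D (d=63/4, Q=-103/4) ⇒ BCDOP; edges |BCOP|=55/8, |D|=71/8
  updated: d(BCDOP,Y)=-23/8
5. join BCDOP+Y (d=-23/8) ⇒ BCDOPY; edges |BCDOP|=-23/16, |Y|=-23/16
final tree: (((B:105/8,((C:51/8,O:-19/8):37/4,P:-1/4):61/8):55/8,D:71/8):-23/16,Y:-23/16)
total length: 373/8

373/8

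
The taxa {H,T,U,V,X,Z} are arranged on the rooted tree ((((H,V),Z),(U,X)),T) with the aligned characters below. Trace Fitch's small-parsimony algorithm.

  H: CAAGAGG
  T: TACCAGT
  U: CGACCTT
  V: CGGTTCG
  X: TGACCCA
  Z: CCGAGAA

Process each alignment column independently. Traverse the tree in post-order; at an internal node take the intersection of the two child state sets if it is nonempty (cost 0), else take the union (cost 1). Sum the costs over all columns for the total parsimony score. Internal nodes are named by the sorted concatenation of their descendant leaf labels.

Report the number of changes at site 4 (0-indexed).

[col 0] HV: children H:{C}, V:{C} ∩→ {C}; cost 0
[col 0] HVZ: children HV:{C}, Z:{C} ∩→ {C}; cost 0
[col 0] UX: children U:{C}, X:{T} ∪→ {C,T}; cost 1
[col 0] HUVXZ: children HVZ:{C}, UX:{C,T} ∩→ {C}; cost 0
[col 0] HTUVXZ: children HUVXZ:{C}, T:{T} ∪→ {C,T}; cost 1
[col 1] HV: children H:{A}, V:{G} ∪→ {A,G}; cost 1
[col 1] HVZ: children HV:{A,G}, Z:{C} ∪→ {A,C,G}; cost 1
[col 1] UX: children U:{G}, X:{G} ∩→ {G}; cost 0
[col 1] HUVXZ: children HVZ:{A,C,G}, UX:{G} ∩→ {G}; cost 0
[col 1] HTUVXZ: children HUVXZ:{G}, T:{A} ∪→ {A,G}; cost 1
[col 2] HV: children H:{A}, V:{G} ∪→ {A,G}; cost 1
[col 2] HVZ: children HV:{A,G}, Z:{G} ∩→ {G}; cost 0
[col 2] UX: children U:{A}, X:{A} ∩→ {A}; cost 0
[col 2] HUVXZ: children HVZ:{G}, UX:{A} ∪→ {A,G}; cost 1
[col 2] HTUVXZ: children HUVXZ:{A,G}, T:{C} ∪→ {A,C,G}; cost 1
[col 3] HV: children H:{G}, V:{T} ∪→ {G,T}; cost 1
[col 3] HVZ: children HV:{G,T}, Z:{A} ∪→ {A,G,T}; cost 1
[col 3] UX: children U:{C}, X:{C} ∩→ {C}; cost 0
[col 3] HUVXZ: children HVZ:{A,G,T}, UX:{C} ∪→ {A,C,G,T}; cost 1
[col 3] HTUVXZ: children HUVXZ:{A,C,G,T}, T:{C} ∩→ {C}; cost 0
[col 4] HV: children H:{A}, V:{T} ∪→ {A,T}; cost 1
[col 4] HVZ: children HV:{A,T}, Z:{G} ∪→ {A,G,T}; cost 1
[col 4] UX: children U:{C}, X:{C} ∩→ {C}; cost 0
[col 4] HUVXZ: children HVZ:{A,G,T}, UX:{C} ∪→ {A,C,G,T}; cost 1
[col 4] HTUVXZ: children HUVXZ:{A,C,G,T}, T:{A} ∩→ {A}; cost 0
[col 5] HV: children H:{G}, V:{C} ∪→ {C,G}; cost 1
[col 5] HVZ: children HV:{C,G}, Z:{A} ∪→ {A,C,G}; cost 1
[col 5] UX: children U:{T}, X:{C} ∪→ {C,T}; cost 1
[col 5] HUVXZ: children HVZ:{A,C,G}, UX:{C,T} ∩→ {C}; cost 0
[col 5] HTUVXZ: children HUVXZ:{C}, T:{G} ∪→ {C,G}; cost 1
[col 6] HV: children H:{G}, V:{G} ∩→ {G}; cost 0
[col 6] HVZ: children HV:{G}, Z:{A} ∪→ {A,G}; cost 1
[col 6] UX: children U:{T}, X:{A} ∪→ {A,T}; cost 1
[col 6] HUVXZ: children HVZ:{A,G}, UX:{A,T} ∩→ {A}; cost 0
[col 6] HTUVXZ: children HUVXZ:{A}, T:{T} ∪→ {A,T}; cost 1
per-site changes: [2, 3, 3, 3, 3, 4, 3]; total = 21

3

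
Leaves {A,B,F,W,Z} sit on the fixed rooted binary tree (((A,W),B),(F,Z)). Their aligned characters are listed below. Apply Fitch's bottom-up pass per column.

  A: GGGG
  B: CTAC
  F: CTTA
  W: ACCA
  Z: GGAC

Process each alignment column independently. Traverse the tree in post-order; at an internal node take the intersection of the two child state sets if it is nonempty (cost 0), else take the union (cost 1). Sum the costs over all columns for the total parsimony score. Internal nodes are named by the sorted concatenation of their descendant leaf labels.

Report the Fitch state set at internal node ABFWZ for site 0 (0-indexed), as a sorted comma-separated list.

AW@0: {G} ∪ {A} = {A,G} (union, +1)
ABW@0: {A,G} ∪ {C} = {A,C,G} (union, +1)
FZ@0: {C} ∪ {G} = {C,G} (union, +1)
ABFWZ@0: {A,C,G} ∩ {C,G} = {C,G} (intersection, +0)
AW@1: {G} ∪ {C} = {C,G} (union, +1)
ABW@1: {C,G} ∪ {T} = {C,G,T} (union, +1)
FZ@1: {T} ∪ {G} = {G,T} (union, +1)
ABFWZ@1: {C,G,T} ∩ {G,T} = {G,T} (intersection, +0)
AW@2: {G} ∪ {C} = {C,G} (union, +1)
ABW@2: {C,G} ∪ {A} = {A,C,G} (union, +1)
FZ@2: {T} ∪ {A} = {A,T} (union, +1)
ABFWZ@2: {A,C,G} ∩ {A,T} = {A} (intersection, +0)
AW@3: {G} ∪ {A} = {A,G} (union, +1)
ABW@3: {A,G} ∪ {C} = {A,C,G} (union, +1)
FZ@3: {A} ∪ {C} = {A,C} (union, +1)
ABFWZ@3: {A,C,G} ∩ {A,C} = {A,C} (intersection, +0)
per-site changes: [3, 3, 3, 3]; total = 12

C,G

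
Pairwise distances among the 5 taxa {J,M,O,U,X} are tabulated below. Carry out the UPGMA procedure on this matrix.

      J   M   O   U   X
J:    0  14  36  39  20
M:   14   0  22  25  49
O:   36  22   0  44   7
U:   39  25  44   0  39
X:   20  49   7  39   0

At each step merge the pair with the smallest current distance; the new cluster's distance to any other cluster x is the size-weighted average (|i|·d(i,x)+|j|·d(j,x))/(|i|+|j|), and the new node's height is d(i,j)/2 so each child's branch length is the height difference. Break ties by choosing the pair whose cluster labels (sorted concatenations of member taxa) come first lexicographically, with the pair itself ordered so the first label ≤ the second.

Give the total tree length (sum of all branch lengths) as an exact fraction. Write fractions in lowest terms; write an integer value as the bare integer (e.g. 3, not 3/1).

505/8

1. join O+X (d=7) ⇒ OX; edges |O|=7/2, |X|=7/2
  updated: d(J,OX)=28, d(M,OX)=71/2, d(OX,U)=83/2
2. join J+M (d=14) ⇒ JM; edges |J|=7, |M|=7
  updated: d(JM,OX)=127/4, d(JM,U)=32
3. join JM+OX (d=127/4) ⇒ JMOX; edges |JM|=71/8, |OX|=99/8
  updated: d(JMOX,U)=147/4
4. join JMOX+U (d=147/4) ⇒ JMOUX; edges |JMOX|=5/2, |U|=147/8
final tree: (((J:7,M:7):71/8,(O:7/2,X:7/2):99/8):5/2,U:147/8)
total length: 505/8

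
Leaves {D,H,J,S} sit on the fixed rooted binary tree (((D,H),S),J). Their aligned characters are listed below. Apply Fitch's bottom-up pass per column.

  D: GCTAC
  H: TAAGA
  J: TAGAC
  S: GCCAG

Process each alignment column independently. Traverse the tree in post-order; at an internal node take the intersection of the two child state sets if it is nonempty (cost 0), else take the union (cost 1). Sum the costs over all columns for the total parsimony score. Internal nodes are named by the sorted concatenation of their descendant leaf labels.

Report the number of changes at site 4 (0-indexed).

2

site 0, node DH: D={G} ∪ H={T} → {G,T} (+1)
site 0, node DHS: DH={G,T} ∩ S={G} → {G} (+0)
site 0, node DHJS: DHS={G} ∪ J={T} → {G,T} (+1)
site 1, node DH: D={C} ∪ H={A} → {A,C} (+1)
site 1, node DHS: DH={A,C} ∩ S={C} → {C} (+0)
site 1, node DHJS: DHS={C} ∪ J={A} → {A,C} (+1)
site 2, node DH: D={T} ∪ H={A} → {A,T} (+1)
site 2, node DHS: DH={A,T} ∪ S={C} → {A,C,T} (+1)
site 2, node DHJS: DHS={A,C,T} ∪ J={G} → {A,C,G,T} (+1)
site 3, node DH: D={A} ∪ H={G} → {A,G} (+1)
site 3, node DHS: DH={A,G} ∩ S={A} → {A} (+0)
site 3, node DHJS: DHS={A} ∩ J={A} → {A} (+0)
site 4, node DH: D={C} ∪ H={A} → {A,C} (+1)
site 4, node DHS: DH={A,C} ∪ S={G} → {A,C,G} (+1)
site 4, node DHJS: DHS={A,C,G} ∩ J={C} → {C} (+0)
per-site changes: [2, 2, 3, 1, 2]; total = 10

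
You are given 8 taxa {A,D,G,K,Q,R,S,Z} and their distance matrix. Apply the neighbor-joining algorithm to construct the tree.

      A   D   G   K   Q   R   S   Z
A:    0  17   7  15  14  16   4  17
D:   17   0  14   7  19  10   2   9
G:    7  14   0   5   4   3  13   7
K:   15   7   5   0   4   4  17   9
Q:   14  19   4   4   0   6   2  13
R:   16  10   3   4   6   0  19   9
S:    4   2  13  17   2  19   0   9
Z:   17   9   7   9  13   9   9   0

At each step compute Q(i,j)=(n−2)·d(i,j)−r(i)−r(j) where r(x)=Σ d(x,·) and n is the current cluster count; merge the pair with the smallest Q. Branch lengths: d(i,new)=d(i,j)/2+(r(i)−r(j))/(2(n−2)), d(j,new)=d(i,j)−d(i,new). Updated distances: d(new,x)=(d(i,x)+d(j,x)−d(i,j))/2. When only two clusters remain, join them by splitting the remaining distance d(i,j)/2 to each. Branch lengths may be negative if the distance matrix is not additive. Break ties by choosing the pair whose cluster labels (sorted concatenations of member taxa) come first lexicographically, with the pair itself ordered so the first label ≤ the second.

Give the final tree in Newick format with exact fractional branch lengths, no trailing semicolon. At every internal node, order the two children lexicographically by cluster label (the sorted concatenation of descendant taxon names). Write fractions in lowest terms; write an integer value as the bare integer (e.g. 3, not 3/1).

((((((A:4,S:0):33/10,D:21/5):75/32,Z:125/32):101/32,G:27/32):13/32,(K:4/3,Q:8/3):31/32):65/64,R:65/64)

iteration 1: select A,S (d=4, Q=-132); attach at lengths (4, 0); label the merged cluster AS
  updated: d(AS,D)=15/2, d(AS,G)=8, d(AS,K)=14, d(AS,Q)=6, d(AS,R)=31/2, d(AS,Z)=11
iteration 2: select AS,D (d=15/2, Q=-91); attach at lengths (33/10, 21/5); label the merged cluster ADS
  updated: d(ADS,G)=29/4, d(ADS,K)=27/4, d(ADS,Q)=35/4, d(ADS,R)=9, d(ADS,Z)=25/4
iteration 3: select ADS,Z (d=25/4, Q=-229/4); attach at lengths (75/32, 125/32); label the merged cluster ADSZ
  updated: d(ADSZ,G)=4, d(ADSZ,K)=19/4, d(ADSZ,Q)=31/4, d(ADSZ,R)=47/8
iteration 4: select K,Q (d=4, Q=-55/2); attach at lengths (4/3, 8/3); label the merged cluster KQ
  updated: d(ADSZ,KQ)=17/4, d(G,KQ)=5/2, d(KQ,R)=3
iteration 5: select ADSZ,G (d=4, Q=-125/8); attach at lengths (101/32, 27/32); label the merged cluster ADGSZ
  updated: d(ADGSZ,KQ)=11/8, d(ADGSZ,R)=39/16
iteration 6: select ADGSZ,KQ (d=11/8, Q=-109/16); attach at lengths (13/32, 31/32); label the merged cluster ADGKQSZ
  updated: d(ADGKQSZ,R)=65/32
iteration 7: select ADGKQSZ,R (d=65/32); attach at lengths (65/64, 65/64); label the merged cluster ADGKQRSZ
final tree: ((((((A:4,S:0):33/10,D:21/5):75/32,Z:125/32):101/32,G:27/32):13/32,(K:4/3,Q:8/3):31/32):65/64,R:65/64)
total length: 933/32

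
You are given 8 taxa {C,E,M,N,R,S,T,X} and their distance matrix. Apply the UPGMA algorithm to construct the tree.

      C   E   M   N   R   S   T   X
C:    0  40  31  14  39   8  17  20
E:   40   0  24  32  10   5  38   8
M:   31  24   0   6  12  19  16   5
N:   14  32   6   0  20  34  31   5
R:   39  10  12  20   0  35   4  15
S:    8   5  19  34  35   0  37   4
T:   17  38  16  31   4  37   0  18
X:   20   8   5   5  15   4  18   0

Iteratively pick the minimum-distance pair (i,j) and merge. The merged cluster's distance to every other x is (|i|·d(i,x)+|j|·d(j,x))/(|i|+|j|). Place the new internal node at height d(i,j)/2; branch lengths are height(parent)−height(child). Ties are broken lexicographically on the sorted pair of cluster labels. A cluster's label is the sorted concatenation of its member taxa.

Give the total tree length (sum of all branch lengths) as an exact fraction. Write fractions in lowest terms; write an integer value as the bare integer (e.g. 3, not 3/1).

2629/48

1. join R+T (d=4) ⇒ RT; edges |R|=2, |T|=2
  updated: d(C,RT)=28, d(E,RT)=24, d(M,RT)=14, d(N,RT)=51/2, d(RT,S)=36, d(RT,X)=33/2
2. join S+X (d=4) ⇒ SX; edges |S|=2, |X|=2
  updated: d(C,SX)=14, d(E,SX)=13/2, d(M,SX)=12, d(N,SX)=39/2, d(RT,SX)=105/4
3. join M+N (d=6) ⇒ MN; edges |M|=3, |N|=3
  updated: d(C,MN)=45/2, d(E,MN)=28, d(MN,RT)=79/4, d(MN,SX)=63/4
4. join E+SX (d=13/2) ⇒ ESX; edges |E|=13/4, |SX|=5/4
  updated: d(C,ESX)=68/3, d(ESX,MN)=119/6, d(ESX,RT)=51/2
5. join MN+RT (d=79/4) ⇒ MNRT; edges |MN|=55/8, |RT|=63/8
  updated: d(C,MNRT)=101/4, d(ESX,MNRT)=68/3
6. join C+ESX (d=68/3) ⇒ CESX; edges |C|=34/3, |ESX|=97/12
  updated: d(CESX,MNRT)=373/16
7. join CESX+MNRT (d=373/16) ⇒ CEMNRSTX; edges |CESX|=31/96, |MNRT|=57/32
final tree: ((C:34/3,(E:13/4,(S:2,X:2):5/4):97/12):31/96,((M:3,N:3):55/8,(R:2,T:2):63/8):57/32)
total length: 2629/48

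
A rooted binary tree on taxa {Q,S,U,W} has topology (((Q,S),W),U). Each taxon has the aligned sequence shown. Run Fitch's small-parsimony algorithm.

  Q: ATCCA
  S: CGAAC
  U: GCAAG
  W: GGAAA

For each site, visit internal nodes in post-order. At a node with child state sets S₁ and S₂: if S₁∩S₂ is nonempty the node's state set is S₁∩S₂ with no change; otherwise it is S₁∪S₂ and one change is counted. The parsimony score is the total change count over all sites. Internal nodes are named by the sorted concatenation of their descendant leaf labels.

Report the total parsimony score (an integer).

site 0, node QS: Q={A} ∪ S={C} → {A,C} (+1)
site 0, node QSW: QS={A,C} ∪ W={G} → {A,C,G} (+1)
site 0, node QSUW: QSW={A,C,G} ∩ U={G} → {G} (+0)
site 1, node QS: Q={T} ∪ S={G} → {G,T} (+1)
site 1, node QSW: QS={G,T} ∩ W={G} → {G} (+0)
site 1, node QSUW: QSW={G} ∪ U={C} → {C,G} (+1)
site 2, node QS: Q={C} ∪ S={A} → {A,C} (+1)
site 2, node QSW: QS={A,C} ∩ W={A} → {A} (+0)
site 2, node QSUW: QSW={A} ∩ U={A} → {A} (+0)
site 3, node QS: Q={C} ∪ S={A} → {A,C} (+1)
site 3, node QSW: QS={A,C} ∩ W={A} → {A} (+0)
site 3, node QSUW: QSW={A} ∩ U={A} → {A} (+0)
site 4, node QS: Q={A} ∪ S={C} → {A,C} (+1)
site 4, node QSW: QS={A,C} ∩ W={A} → {A} (+0)
site 4, node QSUW: QSW={A} ∪ U={G} → {A,G} (+1)
per-site changes: [2, 2, 1, 1, 2]; total = 8

8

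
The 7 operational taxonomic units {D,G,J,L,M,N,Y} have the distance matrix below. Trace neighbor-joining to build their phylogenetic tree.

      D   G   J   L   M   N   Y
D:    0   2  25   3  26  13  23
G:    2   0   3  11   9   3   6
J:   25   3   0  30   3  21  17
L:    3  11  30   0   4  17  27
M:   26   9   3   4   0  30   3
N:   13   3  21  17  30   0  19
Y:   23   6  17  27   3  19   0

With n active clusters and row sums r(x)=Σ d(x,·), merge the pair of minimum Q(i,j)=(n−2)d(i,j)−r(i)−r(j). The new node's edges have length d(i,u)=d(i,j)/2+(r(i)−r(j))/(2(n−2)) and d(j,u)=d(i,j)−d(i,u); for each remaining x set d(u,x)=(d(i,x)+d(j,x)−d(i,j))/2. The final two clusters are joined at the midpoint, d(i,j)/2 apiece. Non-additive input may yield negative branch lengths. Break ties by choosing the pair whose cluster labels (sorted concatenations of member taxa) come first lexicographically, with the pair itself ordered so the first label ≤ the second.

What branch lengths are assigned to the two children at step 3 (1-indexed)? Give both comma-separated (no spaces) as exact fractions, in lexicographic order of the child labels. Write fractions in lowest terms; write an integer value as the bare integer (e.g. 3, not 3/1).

95/24,109/24

step 1: merge (D,L) at d=3, Q=-169; branch lengths D→3/2, L→3/2; new cluster DL
  updated: d(DL,G)=5, d(DL,J)=26, d(DL,M)=27/2, d(DL,N)=27/2, d(DL,Y)=47/2
step 2: merge (J,M) at d=3, Q=-233/2; branch lengths J→47/16, M→1/16; new cluster JM
  updated: d(DL,JM)=73/4, d(G,JM)=9/2, d(JM,N)=24, d(JM,Y)=17/2
step 3: merge (JM,Y) at d=17/2, Q=-347/4; branch lengths JM→95/24, Y→109/24; new cluster JMY
  updated: d(DL,JMY)=133/8, d(G,JMY)=1, d(JMY,N)=69/4
step 4: merge (DL,N) at d=27/2, Q=-335/8; branch lengths DL→227/32, N→205/32; new cluster DLN
  updated: d(DLN,G)=-11/4, d(DLN,JMY)=163/16
step 5: merge (DLN,G) at d=-11/4, Q=-135/16; branch lengths DLN→103/32, G→-191/32; new cluster DGLN
  updated: d(DGLN,JMY)=223/32
step 6: merge (DGLN,JMY) at d=223/32; branch lengths DGLN→223/64, JMY→223/64; new cluster DGJLMNY
final tree: ((((D:3/2,L:3/2):227/32,N:205/32):103/32,G:-191/32):223/64,((J:47/16,M:1/16):95/24,Y:109/24):223/64)
total length: 1031/32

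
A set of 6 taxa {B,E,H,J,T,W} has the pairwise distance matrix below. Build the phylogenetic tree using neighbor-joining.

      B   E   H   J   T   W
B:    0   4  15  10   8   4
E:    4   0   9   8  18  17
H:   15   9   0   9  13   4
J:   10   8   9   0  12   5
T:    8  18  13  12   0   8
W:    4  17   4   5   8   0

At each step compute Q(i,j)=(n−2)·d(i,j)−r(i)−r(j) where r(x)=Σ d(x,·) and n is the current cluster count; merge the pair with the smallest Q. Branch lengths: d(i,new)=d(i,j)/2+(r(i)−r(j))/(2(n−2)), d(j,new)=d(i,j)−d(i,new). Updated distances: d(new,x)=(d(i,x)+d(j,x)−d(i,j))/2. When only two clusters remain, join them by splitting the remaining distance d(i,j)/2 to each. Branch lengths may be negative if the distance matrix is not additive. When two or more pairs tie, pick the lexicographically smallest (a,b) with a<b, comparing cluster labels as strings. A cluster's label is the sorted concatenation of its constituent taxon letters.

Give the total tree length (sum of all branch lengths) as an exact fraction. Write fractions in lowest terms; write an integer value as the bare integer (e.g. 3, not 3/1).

step 1: merge (B,E) at d=4, Q=-81; branch lengths B→1/8, E→31/8; new cluster BE
  updated: d(BE,H)=10, d(BE,J)=7, d(BE,T)=11, d(BE,W)=17/2
step 2: merge (H,W) at d=4, Q=-99/2; branch lengths H→15/4, W→1/4; new cluster HW
  updated: d(BE,HW)=29/4, d(HW,J)=5, d(HW,T)=17/2
step 3: merge (BE,J) at d=7, Q=-141/4; branch lengths BE→61/16, J→51/16; new cluster BEJ
  updated: d(BEJ,HW)=21/8, d(BEJ,T)=8
step 4: merge (BEJ,HW) at d=21/8, Q=-153/8; branch lengths BEJ→17/16, HW→25/16; new cluster BEHJW
  updated: d(BEHJW,T)=111/16
step 5: merge (BEHJW,T) at d=111/16; branch lengths BEHJW→111/32, T→111/32; new cluster BEHJTW
final tree: ((((B:1/8,E:31/8):61/16,J:51/16):17/16,(H:15/4,W:1/4):25/16):111/32,T:111/32)
total length: 393/16

393/16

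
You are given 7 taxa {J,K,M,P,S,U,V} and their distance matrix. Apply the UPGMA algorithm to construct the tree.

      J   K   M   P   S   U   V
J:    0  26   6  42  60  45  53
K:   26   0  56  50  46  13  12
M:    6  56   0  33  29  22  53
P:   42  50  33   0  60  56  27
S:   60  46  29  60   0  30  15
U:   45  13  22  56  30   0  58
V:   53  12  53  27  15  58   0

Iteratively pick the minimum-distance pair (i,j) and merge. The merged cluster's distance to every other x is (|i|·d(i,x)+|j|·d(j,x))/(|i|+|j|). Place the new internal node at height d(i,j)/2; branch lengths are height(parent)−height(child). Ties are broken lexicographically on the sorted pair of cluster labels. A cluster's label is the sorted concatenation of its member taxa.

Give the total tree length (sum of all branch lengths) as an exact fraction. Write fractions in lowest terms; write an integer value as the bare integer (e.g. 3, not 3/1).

104

step 1: merge (J,M) at d=6; branch lengths J→3, M→3; new cluster JM
  updated: d(JM,K)=41, d(JM,P)=75/2, d(JM,S)=89/2, d(JM,U)=67/2, d(JM,V)=53
step 2: merge (K,V) at d=12; branch lengths K→6, V→6; new cluster KV
  updated: d(JM,KV)=47, d(KV,P)=77/2, d(KV,S)=61/2, d(KV,U)=71/2
step 3: merge (S,U) at d=30; branch lengths S→15, U→15; new cluster SU
  updated: d(JM,SU)=39, d(KV,SU)=33, d(P,SU)=58
step 4: merge (KV,SU) at d=33; branch lengths KV→21/2, SU→3/2; new cluster KSUV
  updated: d(JM,KSUV)=43, d(KSUV,P)=193/4
step 5: merge (JM,P) at d=75/2; branch lengths JM→63/4, P→75/4; new cluster JMP
  updated: d(JMP,KSUV)=179/4
step 6: merge (JMP,KSUV) at d=179/4; branch lengths JMP→29/8, KSUV→47/8; new cluster JKMPSUV
final tree: (((J:3,M:3):63/4,P:75/4):29/8,((K:6,V:6):21/2,(S:15,U:15):3/2):47/8)
total length: 104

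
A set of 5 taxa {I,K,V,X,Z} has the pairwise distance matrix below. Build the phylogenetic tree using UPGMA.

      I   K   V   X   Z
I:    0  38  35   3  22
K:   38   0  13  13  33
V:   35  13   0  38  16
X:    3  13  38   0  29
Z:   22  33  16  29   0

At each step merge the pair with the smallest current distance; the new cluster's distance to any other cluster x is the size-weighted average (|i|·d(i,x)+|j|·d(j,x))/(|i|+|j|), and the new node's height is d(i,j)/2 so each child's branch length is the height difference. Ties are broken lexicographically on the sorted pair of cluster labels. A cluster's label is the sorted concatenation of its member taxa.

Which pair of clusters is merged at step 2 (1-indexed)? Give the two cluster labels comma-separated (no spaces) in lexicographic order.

K,V

iteration 1: select I,X (d=3); attach at lengths (3/2, 3/2); label the merged cluster IX
  updated: d(IX,K)=51/2, d(IX,V)=73/2, d(IX,Z)=51/2
iteration 2: select K,V (d=13); attach at lengths (13/2, 13/2); label the merged cluster KV
  updated: d(IX,KV)=31, d(KV,Z)=49/2
iteration 3: select KV,Z (d=49/2); attach at lengths (23/4, 49/4); label the merged cluster KVZ
  updated: d(IX,KVZ)=175/6
iteration 4: select IX,KVZ (d=175/6); attach at lengths (157/12, 7/3); label the merged cluster IKVXZ
final tree: ((I:3/2,X:3/2):157/12,((K:13/2,V:13/2):23/4,Z:49/4):7/3)
total length: 593/12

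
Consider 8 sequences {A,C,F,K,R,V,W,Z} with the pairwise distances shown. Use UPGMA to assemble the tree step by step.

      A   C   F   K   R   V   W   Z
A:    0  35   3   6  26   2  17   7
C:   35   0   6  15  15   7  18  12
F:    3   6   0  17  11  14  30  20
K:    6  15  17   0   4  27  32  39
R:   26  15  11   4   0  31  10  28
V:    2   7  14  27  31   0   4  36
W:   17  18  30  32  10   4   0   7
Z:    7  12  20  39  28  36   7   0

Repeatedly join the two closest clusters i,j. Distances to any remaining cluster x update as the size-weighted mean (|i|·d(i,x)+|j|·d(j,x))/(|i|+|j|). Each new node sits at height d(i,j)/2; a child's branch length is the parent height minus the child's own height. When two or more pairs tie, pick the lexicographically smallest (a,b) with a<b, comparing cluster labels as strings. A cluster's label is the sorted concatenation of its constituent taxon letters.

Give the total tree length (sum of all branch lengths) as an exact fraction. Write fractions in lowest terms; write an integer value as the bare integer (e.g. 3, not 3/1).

1. join A+V (d=2) ⇒ AV; edges |A|=1, |V|=1
  updated: d(AV,C)=21, d(AV,F)=17/2, d(AV,K)=33/2, d(AV,R)=57/2, d(AV,W)=21/2, d(AV,Z)=43/2
2. join K+R (d=4) ⇒ KR; edges |K|=2, |R|=2
  updated: d(AV,KR)=45/2, d(C,KR)=15, d(F,KR)=14, d(KR,W)=21, d(KR,Z)=67/2
3. join C+F (d=6) ⇒ CF; edges |C|=3, |F|=3
  updated: d(AV,CF)=59/4, d(CF,KR)=29/2, d(CF,W)=24, d(CF,Z)=16
4. join W+Z (d=7) ⇒ WZ; edges |W|=7/2, |Z|=7/2
  updated: d(AV,WZ)=16, d(CF,WZ)=20, d(KR,WZ)=109/4
5. join CF+KR (d=29/2) ⇒ CFKR; edges |CF|=17/4, |KR|=21/4
  updated: d(AV,CFKR)=149/8, d(CFKR,WZ)=189/8
6. join AV+WZ (d=16) ⇒ AVWZ; edges |AV|=7, |WZ|=9/2
  updated: d(AVWZ,CFKR)=169/8
7. join AVWZ+CFKR (d=169/8) ⇒ ACFKRVWZ; edges |AVWZ|=41/16, |CFKR|=53/16
final tree: (((A:1,V:1):7,(W:7/2,Z:7/2):9/2):41/16,((C:3,F:3):17/4,(K:2,R:2):21/4):53/16)
total length: 367/8

367/8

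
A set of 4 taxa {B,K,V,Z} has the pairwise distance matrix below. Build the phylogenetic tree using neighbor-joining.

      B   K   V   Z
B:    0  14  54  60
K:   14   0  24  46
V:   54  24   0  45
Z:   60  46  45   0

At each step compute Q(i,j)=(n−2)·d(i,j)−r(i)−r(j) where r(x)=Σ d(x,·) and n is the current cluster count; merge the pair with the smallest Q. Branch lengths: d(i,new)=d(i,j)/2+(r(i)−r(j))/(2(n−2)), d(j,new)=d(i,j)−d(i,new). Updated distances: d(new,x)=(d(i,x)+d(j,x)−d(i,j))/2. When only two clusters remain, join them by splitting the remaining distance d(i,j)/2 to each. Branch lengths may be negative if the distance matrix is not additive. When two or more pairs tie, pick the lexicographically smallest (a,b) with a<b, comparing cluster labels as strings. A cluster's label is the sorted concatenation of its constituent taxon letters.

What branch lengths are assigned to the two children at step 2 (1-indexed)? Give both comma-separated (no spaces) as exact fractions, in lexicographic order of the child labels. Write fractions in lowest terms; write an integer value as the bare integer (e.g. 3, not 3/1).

33/2,31/2

step 1: merge (B,K) at d=14, Q=-184; branch lengths B→18, K→-4; new cluster BK
  updated: d(BK,V)=32, d(BK,Z)=46
step 2: merge (BK,V) at d=32, Q=-123; branch lengths BK→33/2, V→31/2; new cluster BKV
  updated: d(BKV,Z)=59/2
step 3: merge (BKV,Z) at d=59/2; branch lengths BKV→59/4, Z→59/4; new cluster BKVZ
final tree: (((B:18,K:-4):33/2,V:31/2):59/4,Z:59/4)
total length: 151/2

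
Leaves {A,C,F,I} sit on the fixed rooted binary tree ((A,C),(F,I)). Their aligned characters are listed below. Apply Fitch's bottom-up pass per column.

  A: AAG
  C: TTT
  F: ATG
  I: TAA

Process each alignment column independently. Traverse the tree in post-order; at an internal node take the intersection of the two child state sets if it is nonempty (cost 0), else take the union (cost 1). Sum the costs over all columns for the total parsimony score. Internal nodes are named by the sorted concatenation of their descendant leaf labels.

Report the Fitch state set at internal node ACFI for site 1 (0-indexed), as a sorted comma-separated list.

A,T

[col 0] AC: children A:{A}, C:{T} ∪→ {A,T}; cost 1
[col 0] FI: children F:{A}, I:{T} ∪→ {A,T}; cost 1
[col 0] ACFI: children AC:{A,T}, FI:{A,T} ∩→ {A,T}; cost 0
[col 1] AC: children A:{A}, C:{T} ∪→ {A,T}; cost 1
[col 1] FI: children F:{T}, I:{A} ∪→ {A,T}; cost 1
[col 1] ACFI: children AC:{A,T}, FI:{A,T} ∩→ {A,T}; cost 0
[col 2] AC: children A:{G}, C:{T} ∪→ {G,T}; cost 1
[col 2] FI: children F:{G}, I:{A} ∪→ {A,G}; cost 1
[col 2] ACFI: children AC:{G,T}, FI:{A,G} ∩→ {G}; cost 0
per-site changes: [2, 2, 2]; total = 6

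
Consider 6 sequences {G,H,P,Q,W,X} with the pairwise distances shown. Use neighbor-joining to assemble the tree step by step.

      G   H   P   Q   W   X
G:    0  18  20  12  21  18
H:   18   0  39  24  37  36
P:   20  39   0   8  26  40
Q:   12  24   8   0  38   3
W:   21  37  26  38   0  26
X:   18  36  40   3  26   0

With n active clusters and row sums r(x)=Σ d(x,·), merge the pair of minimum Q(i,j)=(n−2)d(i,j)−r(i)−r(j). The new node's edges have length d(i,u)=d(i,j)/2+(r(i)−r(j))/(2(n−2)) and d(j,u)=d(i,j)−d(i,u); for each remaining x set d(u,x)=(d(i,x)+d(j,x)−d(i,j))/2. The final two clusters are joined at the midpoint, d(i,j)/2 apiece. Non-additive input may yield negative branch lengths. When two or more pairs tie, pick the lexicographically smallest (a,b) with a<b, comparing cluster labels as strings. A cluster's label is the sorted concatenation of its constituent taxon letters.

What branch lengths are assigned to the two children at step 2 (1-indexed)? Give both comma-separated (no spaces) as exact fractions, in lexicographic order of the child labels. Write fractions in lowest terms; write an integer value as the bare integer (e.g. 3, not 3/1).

iteration 1: select Q,X (d=3, Q=-196); attach at lengths (-13/4, 25/4); label the merged cluster QX
  updated: d(G,QX)=27/2, d(H,QX)=57/2, d(P,QX)=45/2, d(QX,W)=61/2
iteration 2: select P,W (d=26, Q=-144); attach at lengths (71/6, 85/6); label the merged cluster PW
  updated: d(G,PW)=15/2, d(H,PW)=25, d(PW,QX)=27/2
iteration 3: select G,H (d=18, Q=-149/2); attach at lengths (7/8, 137/8); label the merged cluster GH
  updated: d(GH,PW)=29/4, d(GH,QX)=12
iteration 4: select GH,PW (d=29/4, Q=-131/4); attach at lengths (23/8, 35/8); label the merged cluster GHPW
  updated: d(GHPW,QX)=73/8
iteration 5: select GHPW,QX (d=73/8); attach at lengths (73/16, 73/16); label the merged cluster GHPQWX
final tree: (((G:7/8,H:137/8):23/8,(P:71/6,W:85/6):35/8):73/16,(Q:-13/4,X:25/4):73/16)
total length: 507/8

71/6,85/6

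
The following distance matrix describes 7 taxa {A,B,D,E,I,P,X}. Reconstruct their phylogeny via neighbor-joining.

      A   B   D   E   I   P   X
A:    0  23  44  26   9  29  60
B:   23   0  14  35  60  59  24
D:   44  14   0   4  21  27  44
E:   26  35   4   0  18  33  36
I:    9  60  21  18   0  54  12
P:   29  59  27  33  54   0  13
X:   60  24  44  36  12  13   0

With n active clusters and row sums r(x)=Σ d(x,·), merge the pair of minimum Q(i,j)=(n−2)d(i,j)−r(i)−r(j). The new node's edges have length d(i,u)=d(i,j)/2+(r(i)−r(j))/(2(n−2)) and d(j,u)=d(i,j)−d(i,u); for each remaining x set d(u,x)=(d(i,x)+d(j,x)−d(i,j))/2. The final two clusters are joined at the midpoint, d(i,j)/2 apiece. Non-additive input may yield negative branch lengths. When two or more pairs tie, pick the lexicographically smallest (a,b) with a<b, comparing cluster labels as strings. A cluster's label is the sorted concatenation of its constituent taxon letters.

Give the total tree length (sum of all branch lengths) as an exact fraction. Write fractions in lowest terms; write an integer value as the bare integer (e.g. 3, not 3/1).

1. join P+X (d=13, Q=-339) ⇒ PX; edges |P|=91/10, |X|=39/10
  updated: d(A,PX)=38, d(B,PX)=35, d(D,PX)=29, d(E,PX)=28, d(I,PX)=53/2
2. join A+I (d=9, Q=-477/2) ⇒ AI; edges |A|=83/16, |I|=61/16
  updated: d(AI,B)=37, d(AI,D)=28, d(AI,E)=35/2, d(AI,PX)=111/4
3. join B+D (d=14, Q=-154) ⇒ BD; edges |B|=44/3, |D|=-2/3
  updated: d(AI,BD)=51/2, d(BD,E)=25/2, d(BD,PX)=25
4. join AI+PX (d=111/4, Q=-96) ⇒ AIPX; edges |AI|=91/8, |PX|=131/8
  updated: d(AIPX,BD)=91/8, d(AIPX,E)=71/8
5. join AIPX+BD (d=91/8, Q=-131/4) ⇒ ABDIPX; edges |AIPX|=31/8, |BD|=15/2
  updated: d(ABDIPX,E)=5
6. join ABDIPX+E (d=5) ⇒ ABDEIPX; edges |ABDIPX|=5/2, |E|=5/2
final tree: ((((A:83/16,I:61/16):91/8,(P:91/10,X:39/10):131/8):31/8,(B:44/3,D:-2/3):15/2):5/2,E:5/2)
total length: 641/8

641/8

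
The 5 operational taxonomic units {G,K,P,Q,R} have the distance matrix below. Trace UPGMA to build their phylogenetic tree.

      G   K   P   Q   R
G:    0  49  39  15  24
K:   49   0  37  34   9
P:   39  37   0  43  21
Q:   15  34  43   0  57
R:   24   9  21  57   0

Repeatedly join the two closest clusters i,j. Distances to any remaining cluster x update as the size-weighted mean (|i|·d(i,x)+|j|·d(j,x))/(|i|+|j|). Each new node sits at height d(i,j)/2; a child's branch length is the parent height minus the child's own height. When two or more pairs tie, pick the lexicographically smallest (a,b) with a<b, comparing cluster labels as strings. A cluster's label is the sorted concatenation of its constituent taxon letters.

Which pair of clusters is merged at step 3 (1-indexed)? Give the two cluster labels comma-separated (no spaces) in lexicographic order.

KR,P

iteration 1: select K,R (d=9); attach at lengths (9/2, 9/2); label the merged cluster KR
  updated: d(G,KR)=73/2, d(KR,P)=29, d(KR,Q)=91/2
iteration 2: select G,Q (d=15); attach at lengths (15/2, 15/2); label the merged cluster GQ
  updated: d(GQ,KR)=41, d(GQ,P)=41
iteration 3: select KR,P (d=29); attach at lengths (10, 29/2); label the merged cluster KPR
  updated: d(GQ,KPR)=41
iteration 4: select GQ,KPR (d=41); attach at lengths (13, 6); label the merged cluster GKPQR
final tree: ((G:15/2,Q:15/2):13,((K:9/2,R:9/2):10,P:29/2):6)
total length: 135/2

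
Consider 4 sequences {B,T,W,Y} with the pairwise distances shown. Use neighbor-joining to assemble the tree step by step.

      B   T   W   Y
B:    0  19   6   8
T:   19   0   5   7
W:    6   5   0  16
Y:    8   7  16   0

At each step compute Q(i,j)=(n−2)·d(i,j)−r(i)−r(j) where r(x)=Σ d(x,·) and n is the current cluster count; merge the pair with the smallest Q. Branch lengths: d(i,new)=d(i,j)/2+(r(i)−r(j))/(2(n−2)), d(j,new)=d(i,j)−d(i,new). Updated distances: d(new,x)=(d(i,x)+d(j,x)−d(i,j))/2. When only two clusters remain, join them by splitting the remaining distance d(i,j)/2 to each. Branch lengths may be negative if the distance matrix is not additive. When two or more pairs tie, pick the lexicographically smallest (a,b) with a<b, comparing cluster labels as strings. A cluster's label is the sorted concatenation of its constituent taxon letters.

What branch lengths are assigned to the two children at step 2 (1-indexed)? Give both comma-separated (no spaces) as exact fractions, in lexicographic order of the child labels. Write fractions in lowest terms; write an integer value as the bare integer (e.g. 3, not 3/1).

1. join B+W (d=6, Q=-48) ⇒ BW; edges |B|=9/2, |W|=3/2
  updated: d(BW,T)=9, d(BW,Y)=9
2. join BW+T (d=9, Q=-25) ⇒ BTW; edges |BW|=11/2, |T|=7/2
  updated: d(BTW,Y)=7/2
3. join BTW+Y (d=7/2) ⇒ BTWY; edges |BTW|=7/4, |Y|=7/4
final tree: (((B:9/2,W:3/2):11/2,T:7/2):7/4,Y:7/4)
total length: 37/2

11/2,7/2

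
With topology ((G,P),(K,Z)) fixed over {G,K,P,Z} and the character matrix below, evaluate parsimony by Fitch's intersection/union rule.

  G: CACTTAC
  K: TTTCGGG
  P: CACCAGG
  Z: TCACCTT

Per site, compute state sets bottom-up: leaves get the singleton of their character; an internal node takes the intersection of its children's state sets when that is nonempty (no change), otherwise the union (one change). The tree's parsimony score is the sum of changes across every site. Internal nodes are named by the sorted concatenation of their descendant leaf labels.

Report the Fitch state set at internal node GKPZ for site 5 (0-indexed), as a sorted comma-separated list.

GP@0: {C} ∩ {C} = {C} (intersection, +0)
KZ@0: {T} ∩ {T} = {T} (intersection, +0)
GKPZ@0: {C} ∪ {T} = {C,T} (union, +1)
GP@1: {A} ∩ {A} = {A} (intersection, +0)
KZ@1: {T} ∪ {C} = {C,T} (union, +1)
GKPZ@1: {A} ∪ {C,T} = {A,C,T} (union, +1)
GP@2: {C} ∩ {C} = {C} (intersection, +0)
KZ@2: {T} ∪ {A} = {A,T} (union, +1)
GKPZ@2: {C} ∪ {A,T} = {A,C,T} (union, +1)
GP@3: {T} ∪ {C} = {C,T} (union, +1)
KZ@3: {C} ∩ {C} = {C} (intersection, +0)
GKPZ@3: {C,T} ∩ {C} = {C} (intersection, +0)
GP@4: {T} ∪ {A} = {A,T} (union, +1)
KZ@4: {G} ∪ {C} = {C,G} (union, +1)
GKPZ@4: {A,T} ∪ {C,G} = {A,C,G,T} (union, +1)
GP@5: {A} ∪ {G} = {A,G} (union, +1)
KZ@5: {G} ∪ {T} = {G,T} (union, +1)
GKPZ@5: {A,G} ∩ {G,T} = {G} (intersection, +0)
GP@6: {C} ∪ {G} = {C,G} (union, +1)
KZ@6: {G} ∪ {T} = {G,T} (union, +1)
GKPZ@6: {C,G} ∩ {G,T} = {G} (intersection, +0)
per-site changes: [1, 2, 2, 1, 3, 2, 2]; total = 13

G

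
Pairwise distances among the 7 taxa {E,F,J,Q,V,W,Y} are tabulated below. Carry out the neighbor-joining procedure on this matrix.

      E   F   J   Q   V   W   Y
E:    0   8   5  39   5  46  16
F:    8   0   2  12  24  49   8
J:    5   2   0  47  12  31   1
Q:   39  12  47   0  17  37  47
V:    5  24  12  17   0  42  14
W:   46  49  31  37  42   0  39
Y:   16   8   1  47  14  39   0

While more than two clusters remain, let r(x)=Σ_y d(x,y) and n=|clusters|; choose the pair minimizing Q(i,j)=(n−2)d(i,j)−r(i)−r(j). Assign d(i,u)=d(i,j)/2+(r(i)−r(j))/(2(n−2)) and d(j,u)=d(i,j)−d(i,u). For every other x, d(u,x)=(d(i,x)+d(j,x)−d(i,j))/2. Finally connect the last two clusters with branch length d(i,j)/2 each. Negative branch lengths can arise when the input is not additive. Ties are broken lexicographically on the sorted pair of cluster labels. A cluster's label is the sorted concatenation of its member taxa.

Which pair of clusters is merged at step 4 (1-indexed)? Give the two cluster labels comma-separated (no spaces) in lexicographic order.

EQVW,F

iteration 1: select Q,W (d=37, Q=-258); attach at lengths (14, 23); label the merged cluster QW
  updated: d(E,QW)=24, d(F,QW)=12, d(J,QW)=41/2, d(QW,V)=11, d(QW,Y)=49/2
iteration 2: select QW,V (d=11, Q=-114); attach at lengths (35/4, 9/4); label the merged cluster QVW
  updated: d(E,QVW)=9, d(F,QVW)=25/2, d(J,QVW)=43/4, d(QVW,Y)=55/4
iteration 3: select E,QVW (d=9, Q=-57); attach at lengths (19/6, 35/6); label the merged cluster EQVW
  updated: d(EQVW,F)=23/4, d(EQVW,J)=27/8, d(EQVW,Y)=83/8
iteration 4: select EQVW,F (d=23/4, Q=-95/4); attach at lengths (61/16, 31/16); label the merged cluster EFQVW
  updated: d(EFQVW,J)=-3/16, d(EFQVW,Y)=101/16
iteration 5: select EFQVW,J (d=-3/16, Q=-57/8); attach at lengths (41/16, -11/4); label the merged cluster EFJQVW
  updated: d(EFJQVW,Y)=15/4
iteration 6: select EFJQVW,Y (d=15/4); attach at lengths (15/8, 15/8); label the merged cluster EFJQVWY
final tree: ((((E:19/6,((Q:14,W:23):35/4,V:9/4):35/6):61/16,F:31/16):41/16,J:-11/4):15/8,Y:15/8)
total length: 1061/16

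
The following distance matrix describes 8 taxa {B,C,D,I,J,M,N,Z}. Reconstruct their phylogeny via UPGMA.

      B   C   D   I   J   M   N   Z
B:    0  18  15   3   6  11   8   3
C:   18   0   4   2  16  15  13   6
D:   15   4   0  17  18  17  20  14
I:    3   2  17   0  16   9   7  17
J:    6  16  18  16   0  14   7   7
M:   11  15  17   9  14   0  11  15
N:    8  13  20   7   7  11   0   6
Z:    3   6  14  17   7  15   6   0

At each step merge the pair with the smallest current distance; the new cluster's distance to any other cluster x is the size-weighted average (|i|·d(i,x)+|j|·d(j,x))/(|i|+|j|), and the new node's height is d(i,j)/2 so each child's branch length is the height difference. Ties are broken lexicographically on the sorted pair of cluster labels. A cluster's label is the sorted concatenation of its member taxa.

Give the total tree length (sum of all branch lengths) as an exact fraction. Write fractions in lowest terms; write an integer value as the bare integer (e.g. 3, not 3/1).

1. join C+I (d=2) ⇒ CI; edges |C|=1, |I|=1
  updated: d(B,CI)=21/2, d(CI,D)=21/2, d(CI,J)=16, d(CI,M)=12, d(CI,N)=10, d(CI,Z)=23/2
2. join B+Z (d=3) ⇒ BZ; edges |B|=3/2, |Z|=3/2
  updated: d(BZ,CI)=11, d(BZ,D)=29/2, d(BZ,J)=13/2, d(BZ,M)=13, d(BZ,N)=7
3. join BZ+J (d=13/2) ⇒ BJZ; edges |BZ|=7/4, |J|=13/4
  updated: d(BJZ,CI)=38/3, d(BJZ,D)=47/3, d(BJZ,M)=40/3, d(BJZ,N)=7
4. join BJZ+N (d=7) ⇒ BJNZ; edges |BJZ|=1/4, |N|=7/2
  updated: d(BJNZ,CI)=12, d(BJNZ,D)=67/4, d(BJNZ,M)=51/4
5. join CI+D (d=21/2) ⇒ CDI; edges |CI|=17/4, |D|=21/4
  updated: d(BJNZ,CDI)=163/12, d(CDI,M)=41/3
6. join BJNZ+M (d=51/4) ⇒ BJMNZ; edges |BJNZ|=23/8, |M|=51/8
  updated: d(BJMNZ,CDI)=68/5
7. join BJMNZ+CDI (d=68/5) ⇒ BCDIJMNZ; edges |BJMNZ|=17/40, |CDI|=31/20
final tree: (((((B:3/2,Z:3/2):7/4,J:13/4):1/4,N:7/2):23/8,M:51/8):17/40,((C:1,I:1):17/4,D:21/4):31/20)
total length: 1379/40

1379/40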